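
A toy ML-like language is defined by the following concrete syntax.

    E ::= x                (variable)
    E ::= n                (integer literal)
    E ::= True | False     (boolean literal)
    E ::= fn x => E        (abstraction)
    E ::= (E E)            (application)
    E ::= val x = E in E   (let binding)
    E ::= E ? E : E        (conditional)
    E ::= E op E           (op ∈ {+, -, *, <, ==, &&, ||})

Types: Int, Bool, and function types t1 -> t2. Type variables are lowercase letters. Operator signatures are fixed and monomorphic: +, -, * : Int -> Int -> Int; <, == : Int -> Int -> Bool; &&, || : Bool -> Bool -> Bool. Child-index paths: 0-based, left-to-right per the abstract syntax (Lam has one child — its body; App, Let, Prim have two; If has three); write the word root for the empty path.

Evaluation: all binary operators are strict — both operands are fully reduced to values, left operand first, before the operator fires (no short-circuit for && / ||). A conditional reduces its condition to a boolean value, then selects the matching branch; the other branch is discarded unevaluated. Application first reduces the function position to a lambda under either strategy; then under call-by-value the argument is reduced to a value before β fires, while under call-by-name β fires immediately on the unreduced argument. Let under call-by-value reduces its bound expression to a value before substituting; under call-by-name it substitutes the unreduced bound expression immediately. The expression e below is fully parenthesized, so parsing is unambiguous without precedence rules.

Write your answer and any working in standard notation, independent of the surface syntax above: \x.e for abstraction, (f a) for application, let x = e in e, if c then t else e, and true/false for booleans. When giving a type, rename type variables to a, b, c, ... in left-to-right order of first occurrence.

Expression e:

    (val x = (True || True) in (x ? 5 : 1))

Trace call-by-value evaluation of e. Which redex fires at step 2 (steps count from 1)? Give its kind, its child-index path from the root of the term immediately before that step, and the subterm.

Answer: let at root : (let x = true in (if x then 5 else 1))

Working:
step 0: (let x = (true || true) in (if x then 5 else 1))
step 1: [delta@0] (let x = true in (if x then 5 else 1))
step 2: [let@root] (if true then 5 else 1)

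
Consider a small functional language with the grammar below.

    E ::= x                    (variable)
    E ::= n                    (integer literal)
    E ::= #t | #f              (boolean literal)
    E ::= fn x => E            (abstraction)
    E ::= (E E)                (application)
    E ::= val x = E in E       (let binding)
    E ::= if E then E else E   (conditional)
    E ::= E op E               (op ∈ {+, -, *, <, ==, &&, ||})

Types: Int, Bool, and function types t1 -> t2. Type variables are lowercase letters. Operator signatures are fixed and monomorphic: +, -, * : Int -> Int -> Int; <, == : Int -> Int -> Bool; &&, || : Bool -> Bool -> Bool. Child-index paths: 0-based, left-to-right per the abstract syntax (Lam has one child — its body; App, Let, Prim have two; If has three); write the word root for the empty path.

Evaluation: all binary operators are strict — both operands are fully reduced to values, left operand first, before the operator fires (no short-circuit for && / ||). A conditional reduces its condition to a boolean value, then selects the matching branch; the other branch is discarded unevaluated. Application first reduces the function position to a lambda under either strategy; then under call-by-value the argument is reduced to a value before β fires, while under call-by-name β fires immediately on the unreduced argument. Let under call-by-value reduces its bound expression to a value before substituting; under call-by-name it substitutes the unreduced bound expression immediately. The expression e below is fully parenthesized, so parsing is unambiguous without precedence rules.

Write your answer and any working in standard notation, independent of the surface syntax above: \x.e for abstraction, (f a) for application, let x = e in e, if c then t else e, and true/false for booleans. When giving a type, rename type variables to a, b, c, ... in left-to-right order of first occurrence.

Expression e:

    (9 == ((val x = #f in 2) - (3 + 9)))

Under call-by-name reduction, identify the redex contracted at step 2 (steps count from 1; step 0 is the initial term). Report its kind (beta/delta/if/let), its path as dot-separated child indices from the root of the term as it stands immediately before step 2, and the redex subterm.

Answer: delta at 1.1 : (3 + 9)

Trace:
step 0: (9 == ((let x = false in 2) - (3 + 9)))
step 1: [let@1.0] (9 == (2 - (3 + 9)))
step 2: [delta@1.1] (9 == (2 - 12))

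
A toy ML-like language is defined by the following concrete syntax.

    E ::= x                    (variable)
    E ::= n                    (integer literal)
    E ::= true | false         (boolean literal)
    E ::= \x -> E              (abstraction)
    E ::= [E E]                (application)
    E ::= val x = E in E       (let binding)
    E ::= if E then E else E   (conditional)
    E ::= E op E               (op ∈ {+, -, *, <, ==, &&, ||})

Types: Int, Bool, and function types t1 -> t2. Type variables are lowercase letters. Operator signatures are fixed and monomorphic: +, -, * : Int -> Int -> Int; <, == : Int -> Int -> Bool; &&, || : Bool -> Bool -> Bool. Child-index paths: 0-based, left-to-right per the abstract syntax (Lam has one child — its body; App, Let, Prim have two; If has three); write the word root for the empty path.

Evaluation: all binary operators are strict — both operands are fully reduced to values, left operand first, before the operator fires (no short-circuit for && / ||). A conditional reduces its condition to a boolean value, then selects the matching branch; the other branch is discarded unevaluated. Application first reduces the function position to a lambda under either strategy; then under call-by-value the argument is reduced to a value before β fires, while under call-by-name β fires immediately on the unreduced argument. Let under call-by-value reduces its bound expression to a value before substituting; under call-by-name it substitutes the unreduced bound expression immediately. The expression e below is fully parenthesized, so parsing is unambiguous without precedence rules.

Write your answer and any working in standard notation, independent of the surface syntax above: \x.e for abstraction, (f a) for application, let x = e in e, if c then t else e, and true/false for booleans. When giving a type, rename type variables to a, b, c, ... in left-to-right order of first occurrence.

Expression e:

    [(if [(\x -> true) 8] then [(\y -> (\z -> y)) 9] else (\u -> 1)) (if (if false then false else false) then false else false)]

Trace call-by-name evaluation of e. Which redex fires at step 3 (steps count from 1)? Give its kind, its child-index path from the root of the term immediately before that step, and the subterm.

Answer: beta at 0 : ((\y.(\z.y)) 9)

Trace:
step 0: ((if ((\x.true) 8) then ((\y.(\z.y)) 9) else (\u.1)) (if (if false then false else false) then false else false))
step 1: [beta@0.0] ((if true then ((\y.(\z.y)) 9) else (\u.1)) (if (if false then false else false) then false else false))
step 2: [if@0] (((\y.(\z.y)) 9) (if (if false then false else false) then false else false))
step 3: [beta@0] ((\z.9) (if (if false then false else false) then false else false))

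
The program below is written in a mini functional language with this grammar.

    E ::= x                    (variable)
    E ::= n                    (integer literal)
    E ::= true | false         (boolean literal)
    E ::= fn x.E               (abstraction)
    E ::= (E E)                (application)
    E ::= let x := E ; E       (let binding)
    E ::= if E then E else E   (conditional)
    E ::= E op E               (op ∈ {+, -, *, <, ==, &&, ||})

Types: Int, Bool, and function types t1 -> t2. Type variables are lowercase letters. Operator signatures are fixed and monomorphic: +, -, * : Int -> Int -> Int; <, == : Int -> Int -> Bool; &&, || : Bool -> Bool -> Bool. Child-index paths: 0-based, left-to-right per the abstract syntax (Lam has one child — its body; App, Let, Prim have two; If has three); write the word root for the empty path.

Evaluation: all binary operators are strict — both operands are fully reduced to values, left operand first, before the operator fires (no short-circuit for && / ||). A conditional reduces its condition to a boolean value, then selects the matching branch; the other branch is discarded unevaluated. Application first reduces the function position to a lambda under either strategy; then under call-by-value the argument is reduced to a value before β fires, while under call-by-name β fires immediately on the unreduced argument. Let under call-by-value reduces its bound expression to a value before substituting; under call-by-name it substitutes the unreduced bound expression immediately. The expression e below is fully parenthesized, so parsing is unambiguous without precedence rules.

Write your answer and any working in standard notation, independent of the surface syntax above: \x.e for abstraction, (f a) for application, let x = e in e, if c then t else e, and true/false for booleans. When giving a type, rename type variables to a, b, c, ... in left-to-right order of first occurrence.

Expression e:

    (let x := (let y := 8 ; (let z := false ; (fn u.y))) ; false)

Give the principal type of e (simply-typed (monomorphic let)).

Answer: Bool

Working:
let y : Int
let z : Bool
y : Int
\u._ : a -> Int
let x : a -> Int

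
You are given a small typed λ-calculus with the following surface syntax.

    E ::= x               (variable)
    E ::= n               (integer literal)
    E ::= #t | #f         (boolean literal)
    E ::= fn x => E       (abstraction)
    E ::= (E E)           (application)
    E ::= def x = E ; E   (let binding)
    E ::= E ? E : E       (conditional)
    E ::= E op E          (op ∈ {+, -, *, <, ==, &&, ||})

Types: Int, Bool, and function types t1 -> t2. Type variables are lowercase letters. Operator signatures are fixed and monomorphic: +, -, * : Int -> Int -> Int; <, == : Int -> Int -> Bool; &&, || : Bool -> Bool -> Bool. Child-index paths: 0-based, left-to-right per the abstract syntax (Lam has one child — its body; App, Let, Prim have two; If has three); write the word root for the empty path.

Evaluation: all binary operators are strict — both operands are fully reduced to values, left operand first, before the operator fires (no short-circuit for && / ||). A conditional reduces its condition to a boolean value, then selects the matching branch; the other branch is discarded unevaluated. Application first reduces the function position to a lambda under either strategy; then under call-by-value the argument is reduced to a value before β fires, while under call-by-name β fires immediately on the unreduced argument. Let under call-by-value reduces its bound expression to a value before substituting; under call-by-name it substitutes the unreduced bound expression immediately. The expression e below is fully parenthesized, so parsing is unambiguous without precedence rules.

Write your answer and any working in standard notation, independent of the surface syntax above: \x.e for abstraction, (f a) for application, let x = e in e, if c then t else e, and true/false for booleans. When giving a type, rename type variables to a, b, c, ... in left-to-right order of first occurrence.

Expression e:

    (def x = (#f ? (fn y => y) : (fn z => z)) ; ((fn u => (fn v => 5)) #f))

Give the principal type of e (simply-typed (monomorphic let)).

Working:
  unify Bool ~ Bool
y : a
\y._ : a -> a
z : b
\z._ : b -> b
  unify a -> a ~ b -> b
  unify a ~ b
  unify b ~ b
let x : b -> b
\v._ : d -> Int
\u._ : c -> d -> Int
  unify c -> d -> Int ~ Bool -> e
  unify c ~ Bool
  unify d -> Int ~ e
_ _ : d -> Int

Answer: a -> Int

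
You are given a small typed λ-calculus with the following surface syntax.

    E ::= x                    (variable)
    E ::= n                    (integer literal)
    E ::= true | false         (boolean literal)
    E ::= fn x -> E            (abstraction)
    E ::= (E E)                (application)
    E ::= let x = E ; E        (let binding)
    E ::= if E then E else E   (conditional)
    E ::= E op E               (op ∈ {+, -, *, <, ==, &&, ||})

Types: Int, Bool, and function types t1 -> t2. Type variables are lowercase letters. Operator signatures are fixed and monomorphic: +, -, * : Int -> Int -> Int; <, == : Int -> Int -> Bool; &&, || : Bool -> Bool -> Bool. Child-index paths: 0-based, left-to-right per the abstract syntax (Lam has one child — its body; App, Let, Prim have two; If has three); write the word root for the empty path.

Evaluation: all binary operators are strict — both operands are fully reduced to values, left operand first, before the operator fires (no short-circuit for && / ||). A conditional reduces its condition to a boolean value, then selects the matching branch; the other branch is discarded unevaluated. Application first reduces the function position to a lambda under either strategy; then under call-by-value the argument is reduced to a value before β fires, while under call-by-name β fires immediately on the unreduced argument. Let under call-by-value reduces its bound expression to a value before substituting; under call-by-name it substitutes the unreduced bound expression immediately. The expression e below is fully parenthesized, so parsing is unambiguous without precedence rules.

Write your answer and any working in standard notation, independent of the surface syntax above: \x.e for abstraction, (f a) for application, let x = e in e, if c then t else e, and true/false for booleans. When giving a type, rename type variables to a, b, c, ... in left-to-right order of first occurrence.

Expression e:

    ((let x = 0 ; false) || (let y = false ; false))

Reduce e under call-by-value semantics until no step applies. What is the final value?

Answer: false

Working:
step 0: ((let x = 0 in false) || (let y = false in false))
step 1: [let@0] (false || (let y = false in false))
step 2: [let@1] (false || false)
step 3: [delta@root] false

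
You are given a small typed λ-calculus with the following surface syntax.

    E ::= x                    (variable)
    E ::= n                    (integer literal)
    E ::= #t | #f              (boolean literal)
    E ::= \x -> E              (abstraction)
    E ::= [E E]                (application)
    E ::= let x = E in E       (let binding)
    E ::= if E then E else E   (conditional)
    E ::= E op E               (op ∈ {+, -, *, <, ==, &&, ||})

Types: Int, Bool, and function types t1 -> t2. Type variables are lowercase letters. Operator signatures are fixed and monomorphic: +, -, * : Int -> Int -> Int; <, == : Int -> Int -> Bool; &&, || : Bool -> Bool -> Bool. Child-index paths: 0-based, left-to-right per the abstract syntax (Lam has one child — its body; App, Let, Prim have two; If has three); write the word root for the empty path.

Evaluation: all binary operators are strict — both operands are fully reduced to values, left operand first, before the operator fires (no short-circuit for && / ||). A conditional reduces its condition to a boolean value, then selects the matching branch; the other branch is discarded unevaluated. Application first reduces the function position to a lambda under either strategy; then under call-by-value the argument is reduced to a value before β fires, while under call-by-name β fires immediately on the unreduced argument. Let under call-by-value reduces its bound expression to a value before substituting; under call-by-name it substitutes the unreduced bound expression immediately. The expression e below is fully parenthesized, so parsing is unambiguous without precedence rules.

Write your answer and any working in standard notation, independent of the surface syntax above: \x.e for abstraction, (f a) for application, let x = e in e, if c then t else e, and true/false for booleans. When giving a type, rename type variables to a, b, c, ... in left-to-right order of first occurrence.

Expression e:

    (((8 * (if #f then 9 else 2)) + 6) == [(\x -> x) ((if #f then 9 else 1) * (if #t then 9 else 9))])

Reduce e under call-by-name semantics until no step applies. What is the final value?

Answer: false

Derivation:
step 0: (((8 * (if false then 9 else 2)) + 6) == ((\x.x) ((if false then 9 else 1) * (if true then 9 else 9))))
step 1: [if@0.0.1] (((8 * 2) + 6) == ((\x.x) ((if false then 9 else 1) * (if true then 9 else 9))))
step 2: [delta@0.0] ((16 + 6) == ((\x.x) ((if false then 9 else 1) * (if true then 9 else 9))))
step 3: [delta@0] (22 == ((\x.x) ((if false then 9 else 1) * (if true then 9 else 9))))
step 4: [beta@1] (22 == ((if false then 9 else 1) * (if true then 9 else 9)))
step 5: [if@1.0] (22 == (1 * (if true then 9 else 9)))
step 6: [if@1.1] (22 == (1 * 9))
step 7: [delta@1] (22 == 9)
step 8: [delta@root] false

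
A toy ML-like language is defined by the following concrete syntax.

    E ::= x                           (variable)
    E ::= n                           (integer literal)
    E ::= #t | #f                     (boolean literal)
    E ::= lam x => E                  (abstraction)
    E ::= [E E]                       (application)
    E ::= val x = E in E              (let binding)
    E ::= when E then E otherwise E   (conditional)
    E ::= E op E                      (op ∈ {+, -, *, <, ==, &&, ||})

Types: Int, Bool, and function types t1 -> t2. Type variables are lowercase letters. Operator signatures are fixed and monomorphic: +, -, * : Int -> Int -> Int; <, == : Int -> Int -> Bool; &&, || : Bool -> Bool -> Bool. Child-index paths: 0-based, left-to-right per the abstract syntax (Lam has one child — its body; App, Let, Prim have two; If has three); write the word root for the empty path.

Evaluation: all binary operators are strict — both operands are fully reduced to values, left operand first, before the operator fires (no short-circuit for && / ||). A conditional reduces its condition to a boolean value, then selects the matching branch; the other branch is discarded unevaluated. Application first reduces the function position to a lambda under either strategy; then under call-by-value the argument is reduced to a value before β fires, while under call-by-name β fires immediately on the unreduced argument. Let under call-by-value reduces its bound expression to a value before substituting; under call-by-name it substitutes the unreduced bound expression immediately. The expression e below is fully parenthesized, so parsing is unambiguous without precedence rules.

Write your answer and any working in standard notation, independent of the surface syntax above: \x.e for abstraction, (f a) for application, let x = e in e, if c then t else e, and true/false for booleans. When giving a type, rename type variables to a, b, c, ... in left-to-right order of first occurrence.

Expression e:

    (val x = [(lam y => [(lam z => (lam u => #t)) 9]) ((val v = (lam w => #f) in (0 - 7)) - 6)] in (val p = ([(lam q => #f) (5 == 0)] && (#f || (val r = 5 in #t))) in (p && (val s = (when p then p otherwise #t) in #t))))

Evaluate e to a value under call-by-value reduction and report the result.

Answer: false

Working:
step 0: (let x = ((\y.((\z.(\u.true)) 9)) ((let v = (\w.false) in (0 - 7)) - 6)) in (let p = (((\q.false) (5 == 0)) && (false || (let r = 5 in true))) in (p && (let s = (if p then p else true) in true))))
step 1: [let@0.1.0] (let x = ((\y.((\z.(\u.true)) 9)) ((0 - 7) - 6)) in (let p = (((\q.false) (5 == 0)) && (false || (let r = 5 in true))) in (p && (let s = (if p then p else true) in true))))
step 2: [delta@0.1.0] (let x = ((\y.((\z.(\u.true)) 9)) (-7 - 6)) in (let p = (((\q.false) (5 == 0)) && (false || (let r = 5 in true))) in (p && (let s = (if p then p else true) in true))))
step 3: [delta@0.1] (let x = ((\y.((\z.(\u.true)) 9)) -13) in (let p = (((\q.false) (5 == 0)) && (false || (let r = 5 in true))) in (p && (let s = (if p then p else true) in true))))
step 4: [beta@0] (let x = ((\z.(\u.true)) 9) in (let p = (((\q.false) (5 == 0)) && (false || (let r = 5 in true))) in (p && (let s = (if p then p else true) in true))))
step 5: [beta@0] (let x = (\u.true) in (let p = (((\q.false) (5 == 0)) && (false || (let r = 5 in true))) in (p && (let s = (if p then p else true) in true))))
step 6: [let@root] (let p = (((\q.false) (5 == 0)) && (false || (let r = 5 in true))) in (p && (let s = (if p then p else true) in true)))
step 7: [delta@0.0.1] (let p = (((\q.false) false) && (false || (let r = 5 in true))) in (p && (let s = (if p then p else true) in true)))
step 8: [beta@0.0] (let p = (false && (false || (let r = 5 in true))) in (p && (let s = (if p then p else true) in true)))
step 9: [let@0.1.1] (let p = (false && (false || true)) in (p && (let s = (if p then p else true) in true)))
step 10: [delta@0.1] (let p = (false && true) in (p && (let s = (if p then p else true) in true)))
step 11: [delta@0] (let p = false in (p && (let s = (if p then p else true) in true)))
step 12: [let@root] (false && (let s = (if false then false else true) in true))
step 13: [if@1.0] (false && (let s = true in true))
step 14: [let@1] (false && true)
step 15: [delta@root] false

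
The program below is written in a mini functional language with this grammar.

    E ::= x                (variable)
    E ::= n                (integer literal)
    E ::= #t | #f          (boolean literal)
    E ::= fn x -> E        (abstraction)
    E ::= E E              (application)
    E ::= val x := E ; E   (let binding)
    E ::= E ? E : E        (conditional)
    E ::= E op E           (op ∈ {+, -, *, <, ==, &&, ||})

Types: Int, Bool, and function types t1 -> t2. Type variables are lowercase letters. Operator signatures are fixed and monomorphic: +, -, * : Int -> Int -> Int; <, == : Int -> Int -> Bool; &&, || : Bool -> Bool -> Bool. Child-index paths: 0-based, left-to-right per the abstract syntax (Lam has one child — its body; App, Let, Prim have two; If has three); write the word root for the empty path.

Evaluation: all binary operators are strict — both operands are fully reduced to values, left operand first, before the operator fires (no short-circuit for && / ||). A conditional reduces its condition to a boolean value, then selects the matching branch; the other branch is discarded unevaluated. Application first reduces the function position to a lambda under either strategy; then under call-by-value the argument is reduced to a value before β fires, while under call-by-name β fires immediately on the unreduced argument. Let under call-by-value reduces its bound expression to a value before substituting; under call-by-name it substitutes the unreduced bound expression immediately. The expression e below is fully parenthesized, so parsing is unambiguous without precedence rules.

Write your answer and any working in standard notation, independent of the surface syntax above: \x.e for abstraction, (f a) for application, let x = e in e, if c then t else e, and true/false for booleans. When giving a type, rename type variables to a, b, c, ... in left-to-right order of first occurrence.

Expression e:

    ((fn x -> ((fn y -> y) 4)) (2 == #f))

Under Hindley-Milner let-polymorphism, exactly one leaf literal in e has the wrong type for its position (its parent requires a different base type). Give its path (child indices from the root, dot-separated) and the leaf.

Answer: 1.1 : false

Derivation:
y : b
\y._ : b -> b
  unify b -> b ~ Int -> c
  unify b ~ Int
  unify Int ~ c
_ _ : Int
\x._ : a -> Int
  unify Int ~ Int
  unify Bool ~ Int
  FAIL: mismatch Bool ~ Int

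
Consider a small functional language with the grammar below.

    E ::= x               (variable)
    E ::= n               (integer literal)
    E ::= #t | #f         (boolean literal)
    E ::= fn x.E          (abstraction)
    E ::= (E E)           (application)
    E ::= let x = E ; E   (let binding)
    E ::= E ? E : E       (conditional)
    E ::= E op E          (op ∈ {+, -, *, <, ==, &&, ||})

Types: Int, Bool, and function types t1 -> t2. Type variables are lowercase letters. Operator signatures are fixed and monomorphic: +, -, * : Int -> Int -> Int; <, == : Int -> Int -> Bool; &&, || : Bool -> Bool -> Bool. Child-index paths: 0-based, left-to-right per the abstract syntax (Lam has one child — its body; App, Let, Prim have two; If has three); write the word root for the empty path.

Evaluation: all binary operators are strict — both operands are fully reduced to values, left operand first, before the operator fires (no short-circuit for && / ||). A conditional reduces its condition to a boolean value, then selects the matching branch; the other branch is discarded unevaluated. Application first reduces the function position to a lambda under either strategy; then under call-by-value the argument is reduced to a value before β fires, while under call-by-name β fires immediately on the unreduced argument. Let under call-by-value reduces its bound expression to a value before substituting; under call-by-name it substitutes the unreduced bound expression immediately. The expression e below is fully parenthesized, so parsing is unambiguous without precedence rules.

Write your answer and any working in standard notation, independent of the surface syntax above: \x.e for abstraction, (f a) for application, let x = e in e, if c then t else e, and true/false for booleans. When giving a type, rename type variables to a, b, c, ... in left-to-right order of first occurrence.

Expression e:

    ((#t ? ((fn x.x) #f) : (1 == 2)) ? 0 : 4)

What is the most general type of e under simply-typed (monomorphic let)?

Derivation:
  unify Bool ~ Bool
x : a
\x._ : a -> a
  unify a -> a ~ Bool -> b
  unify a ~ Bool
  unify Bool ~ b
_ _ : Bool
  unify Int ~ Int
  unify Int ~ Int
  unify Bool ~ Bool
  unify Bool ~ Bool
  unify Int ~ Int

Answer: Int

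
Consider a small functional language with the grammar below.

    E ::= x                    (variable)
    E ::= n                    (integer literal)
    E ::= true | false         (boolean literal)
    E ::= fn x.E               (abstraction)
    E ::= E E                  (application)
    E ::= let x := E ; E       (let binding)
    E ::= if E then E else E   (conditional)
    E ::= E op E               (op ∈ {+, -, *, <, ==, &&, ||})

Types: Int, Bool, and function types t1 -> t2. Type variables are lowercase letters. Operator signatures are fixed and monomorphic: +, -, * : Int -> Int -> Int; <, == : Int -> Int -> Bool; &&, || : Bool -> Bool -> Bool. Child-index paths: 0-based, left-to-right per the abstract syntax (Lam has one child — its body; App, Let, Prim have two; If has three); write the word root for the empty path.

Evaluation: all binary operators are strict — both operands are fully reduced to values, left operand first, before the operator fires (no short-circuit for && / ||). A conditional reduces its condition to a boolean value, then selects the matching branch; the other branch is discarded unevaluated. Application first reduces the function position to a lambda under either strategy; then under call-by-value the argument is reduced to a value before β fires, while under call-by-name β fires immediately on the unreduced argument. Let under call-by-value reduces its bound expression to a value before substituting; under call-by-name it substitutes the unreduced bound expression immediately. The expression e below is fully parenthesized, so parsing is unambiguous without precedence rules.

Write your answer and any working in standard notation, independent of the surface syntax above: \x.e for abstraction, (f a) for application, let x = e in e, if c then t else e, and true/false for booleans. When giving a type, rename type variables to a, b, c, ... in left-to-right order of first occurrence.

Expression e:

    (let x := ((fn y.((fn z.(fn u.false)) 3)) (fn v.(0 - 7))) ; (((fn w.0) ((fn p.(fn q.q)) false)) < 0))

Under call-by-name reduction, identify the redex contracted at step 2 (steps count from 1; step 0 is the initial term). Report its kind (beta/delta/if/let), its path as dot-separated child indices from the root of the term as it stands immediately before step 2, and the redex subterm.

Trace:
step 0: (let x = ((\y.((\z.(\u.false)) 3)) (\v.(0 - 7))) in (((\w.0) ((\p.(\q.q)) false)) < 0))
step 1: [let@root] (((\w.0) ((\p.(\q.q)) false)) < 0)
step 2: [beta@0] (0 < 0)

Answer: beta at 0 : ((\w.0) ((\p.(\q.q)) false))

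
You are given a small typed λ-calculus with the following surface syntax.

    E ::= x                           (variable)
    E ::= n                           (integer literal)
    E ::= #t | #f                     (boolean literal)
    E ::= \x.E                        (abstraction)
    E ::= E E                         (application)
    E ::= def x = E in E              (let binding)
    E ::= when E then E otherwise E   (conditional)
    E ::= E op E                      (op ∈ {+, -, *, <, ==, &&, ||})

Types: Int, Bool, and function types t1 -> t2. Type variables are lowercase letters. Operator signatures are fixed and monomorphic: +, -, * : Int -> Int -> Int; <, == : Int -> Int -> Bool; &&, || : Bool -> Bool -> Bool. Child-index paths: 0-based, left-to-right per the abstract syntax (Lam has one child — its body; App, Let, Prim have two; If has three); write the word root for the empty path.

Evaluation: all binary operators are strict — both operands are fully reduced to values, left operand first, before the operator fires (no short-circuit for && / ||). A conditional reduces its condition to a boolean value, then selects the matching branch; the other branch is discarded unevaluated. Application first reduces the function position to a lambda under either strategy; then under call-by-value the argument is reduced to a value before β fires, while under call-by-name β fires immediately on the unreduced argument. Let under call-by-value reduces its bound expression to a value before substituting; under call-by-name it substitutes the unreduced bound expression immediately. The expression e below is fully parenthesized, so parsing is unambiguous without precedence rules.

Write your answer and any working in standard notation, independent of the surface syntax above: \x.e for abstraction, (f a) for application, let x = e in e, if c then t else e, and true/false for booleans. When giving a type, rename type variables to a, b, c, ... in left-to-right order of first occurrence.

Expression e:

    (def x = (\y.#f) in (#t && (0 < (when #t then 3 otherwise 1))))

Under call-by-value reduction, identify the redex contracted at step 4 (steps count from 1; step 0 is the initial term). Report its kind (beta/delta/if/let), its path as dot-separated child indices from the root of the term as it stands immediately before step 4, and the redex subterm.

Answer: delta at root : (true && true)

Trace:
step 0: (let x = (\y.false) in (true && (0 < (if true then 3 else 1))))
step 1: [let@root] (true && (0 < (if true then 3 else 1)))
step 2: [if@1.1] (true && (0 < 3))
step 3: [delta@1] (true && true)
step 4: [delta@root] true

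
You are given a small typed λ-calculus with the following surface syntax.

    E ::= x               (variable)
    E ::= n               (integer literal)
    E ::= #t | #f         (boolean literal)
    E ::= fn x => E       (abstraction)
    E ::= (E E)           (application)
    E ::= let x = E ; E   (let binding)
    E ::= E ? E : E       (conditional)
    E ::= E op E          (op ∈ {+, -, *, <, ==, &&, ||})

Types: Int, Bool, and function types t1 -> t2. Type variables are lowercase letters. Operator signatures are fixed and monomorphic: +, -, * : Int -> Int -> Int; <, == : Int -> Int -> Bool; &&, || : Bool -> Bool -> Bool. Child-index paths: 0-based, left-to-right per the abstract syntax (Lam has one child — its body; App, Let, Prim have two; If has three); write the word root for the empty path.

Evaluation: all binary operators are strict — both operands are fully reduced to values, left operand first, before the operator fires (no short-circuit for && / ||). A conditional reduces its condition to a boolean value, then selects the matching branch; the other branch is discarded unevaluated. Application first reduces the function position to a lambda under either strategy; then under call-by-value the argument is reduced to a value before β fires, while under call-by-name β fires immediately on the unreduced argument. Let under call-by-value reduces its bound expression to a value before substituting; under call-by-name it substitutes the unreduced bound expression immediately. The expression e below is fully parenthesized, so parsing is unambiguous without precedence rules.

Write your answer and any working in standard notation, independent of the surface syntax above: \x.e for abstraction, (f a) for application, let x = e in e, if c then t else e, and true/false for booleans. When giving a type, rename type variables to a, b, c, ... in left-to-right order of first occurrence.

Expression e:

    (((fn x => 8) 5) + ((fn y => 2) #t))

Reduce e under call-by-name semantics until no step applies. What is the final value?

Answer: 10

Trace:
step 0: (((\x.8) 5) + ((\y.2) true))
step 1: [beta@0] (8 + ((\y.2) true))
step 2: [beta@1] (8 + 2)
step 3: [delta@root] 10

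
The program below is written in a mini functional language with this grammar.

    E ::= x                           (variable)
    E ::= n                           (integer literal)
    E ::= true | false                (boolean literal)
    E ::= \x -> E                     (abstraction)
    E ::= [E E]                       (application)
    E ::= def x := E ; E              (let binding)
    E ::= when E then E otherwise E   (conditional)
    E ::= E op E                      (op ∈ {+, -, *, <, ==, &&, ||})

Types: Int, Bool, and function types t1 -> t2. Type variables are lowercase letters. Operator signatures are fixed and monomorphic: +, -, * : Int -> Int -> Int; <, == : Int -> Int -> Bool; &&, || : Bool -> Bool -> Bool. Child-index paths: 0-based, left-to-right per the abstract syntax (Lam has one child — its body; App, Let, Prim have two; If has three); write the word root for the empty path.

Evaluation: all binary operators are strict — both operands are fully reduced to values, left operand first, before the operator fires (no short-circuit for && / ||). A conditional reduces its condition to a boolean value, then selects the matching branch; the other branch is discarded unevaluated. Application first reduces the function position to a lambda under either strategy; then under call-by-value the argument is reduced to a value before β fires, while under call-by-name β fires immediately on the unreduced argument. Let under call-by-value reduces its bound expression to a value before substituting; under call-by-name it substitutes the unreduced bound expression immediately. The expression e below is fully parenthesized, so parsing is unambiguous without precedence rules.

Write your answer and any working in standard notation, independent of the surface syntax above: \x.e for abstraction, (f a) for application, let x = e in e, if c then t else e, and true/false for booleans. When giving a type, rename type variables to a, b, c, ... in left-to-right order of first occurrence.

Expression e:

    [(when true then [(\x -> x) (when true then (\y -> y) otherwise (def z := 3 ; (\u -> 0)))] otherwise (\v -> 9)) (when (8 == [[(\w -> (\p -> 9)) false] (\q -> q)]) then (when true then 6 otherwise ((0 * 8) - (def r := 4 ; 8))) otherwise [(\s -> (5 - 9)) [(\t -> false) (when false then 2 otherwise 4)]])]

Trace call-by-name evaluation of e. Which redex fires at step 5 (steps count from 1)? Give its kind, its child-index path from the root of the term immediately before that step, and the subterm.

Trace:
step 0: ((if true then ((\x.x) (if true then (\y.y) else (let z = 3 in (\u.0)))) else (\v.9)) (if (8 == (((\w.(\p.9)) false) (\q.q))) then (if true then 6 else ((0 * 8) - (let r = 4 in 8))) else ((\s.(5 - 9)) ((\t.false) (if false then 2 else 4)))))
step 1: [if@0] (((\x.x) (if true then (\y.y) else (let z = 3 in (\u.0)))) (if (8 == (((\w.(\p.9)) false) (\q.q))) then (if true then 6 else ((0 * 8) - (let r = 4 in 8))) else ((\s.(5 - 9)) ((\t.false) (if false then 2 else 4)))))
step 2: [beta@0] ((if true then (\y.y) else (let z = 3 in (\u.0))) (if (8 == (((\w.(\p.9)) false) (\q.q))) then (if true then 6 else ((0 * 8) - (let r = 4 in 8))) else ((\s.(5 - 9)) ((\t.false) (if false then 2 else 4)))))
step 3: [if@0] ((\y.y) (if (8 == (((\w.(\p.9)) false) (\q.q))) then (if true then 6 else ((0 * 8) - (let r = 4 in 8))) else ((\s.(5 - 9)) ((\t.false) (if false then 2 else 4)))))
step 4: [beta@root] (if (8 == (((\w.(\p.9)) false) (\q.q))) then (if true then 6 else ((0 * 8) - (let r = 4 in 8))) else ((\s.(5 - 9)) ((\t.false) (if false then 2 else 4))))
step 5: [beta@0.1.0] (if (8 == ((\p.9) (\q.q))) then (if true then 6 else ((0 * 8) - (let r = 4 in 8))) else ((\s.(5 - 9)) ((\t.false) (if false then 2 else 4))))

Answer: beta at 0.1.0 : ((\w.(\p.9)) false)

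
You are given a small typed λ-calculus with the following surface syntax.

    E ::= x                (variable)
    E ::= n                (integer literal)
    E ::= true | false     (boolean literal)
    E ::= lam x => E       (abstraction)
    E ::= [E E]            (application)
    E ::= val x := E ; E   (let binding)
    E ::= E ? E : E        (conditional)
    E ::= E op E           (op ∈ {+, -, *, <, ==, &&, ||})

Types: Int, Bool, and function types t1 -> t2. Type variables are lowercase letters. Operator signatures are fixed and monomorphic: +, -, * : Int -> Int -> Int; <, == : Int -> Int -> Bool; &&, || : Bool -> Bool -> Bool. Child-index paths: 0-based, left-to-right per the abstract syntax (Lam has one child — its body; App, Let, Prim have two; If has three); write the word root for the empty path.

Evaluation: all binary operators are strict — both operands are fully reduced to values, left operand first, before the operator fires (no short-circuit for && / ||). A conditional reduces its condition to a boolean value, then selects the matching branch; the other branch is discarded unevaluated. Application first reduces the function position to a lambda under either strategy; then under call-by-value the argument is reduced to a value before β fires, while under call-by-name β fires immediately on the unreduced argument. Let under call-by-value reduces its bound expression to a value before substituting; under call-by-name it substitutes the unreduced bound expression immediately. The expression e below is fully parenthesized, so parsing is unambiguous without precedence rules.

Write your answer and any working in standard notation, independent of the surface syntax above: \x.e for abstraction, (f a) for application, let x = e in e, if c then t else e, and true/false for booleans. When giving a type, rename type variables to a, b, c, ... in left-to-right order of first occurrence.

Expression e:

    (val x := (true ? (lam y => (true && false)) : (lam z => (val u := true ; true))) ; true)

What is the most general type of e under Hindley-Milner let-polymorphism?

Working:
  unify Bool ~ Bool
  unify Bool ~ Bool
  unify Bool ~ Bool
\y._ : a -> Bool
let u : Bool
\z._ : b -> Bool
  unify a -> Bool ~ b -> Bool
  unify a ~ b
  unify Bool ~ Bool
let x : forall. b -> Bool

Answer: Bool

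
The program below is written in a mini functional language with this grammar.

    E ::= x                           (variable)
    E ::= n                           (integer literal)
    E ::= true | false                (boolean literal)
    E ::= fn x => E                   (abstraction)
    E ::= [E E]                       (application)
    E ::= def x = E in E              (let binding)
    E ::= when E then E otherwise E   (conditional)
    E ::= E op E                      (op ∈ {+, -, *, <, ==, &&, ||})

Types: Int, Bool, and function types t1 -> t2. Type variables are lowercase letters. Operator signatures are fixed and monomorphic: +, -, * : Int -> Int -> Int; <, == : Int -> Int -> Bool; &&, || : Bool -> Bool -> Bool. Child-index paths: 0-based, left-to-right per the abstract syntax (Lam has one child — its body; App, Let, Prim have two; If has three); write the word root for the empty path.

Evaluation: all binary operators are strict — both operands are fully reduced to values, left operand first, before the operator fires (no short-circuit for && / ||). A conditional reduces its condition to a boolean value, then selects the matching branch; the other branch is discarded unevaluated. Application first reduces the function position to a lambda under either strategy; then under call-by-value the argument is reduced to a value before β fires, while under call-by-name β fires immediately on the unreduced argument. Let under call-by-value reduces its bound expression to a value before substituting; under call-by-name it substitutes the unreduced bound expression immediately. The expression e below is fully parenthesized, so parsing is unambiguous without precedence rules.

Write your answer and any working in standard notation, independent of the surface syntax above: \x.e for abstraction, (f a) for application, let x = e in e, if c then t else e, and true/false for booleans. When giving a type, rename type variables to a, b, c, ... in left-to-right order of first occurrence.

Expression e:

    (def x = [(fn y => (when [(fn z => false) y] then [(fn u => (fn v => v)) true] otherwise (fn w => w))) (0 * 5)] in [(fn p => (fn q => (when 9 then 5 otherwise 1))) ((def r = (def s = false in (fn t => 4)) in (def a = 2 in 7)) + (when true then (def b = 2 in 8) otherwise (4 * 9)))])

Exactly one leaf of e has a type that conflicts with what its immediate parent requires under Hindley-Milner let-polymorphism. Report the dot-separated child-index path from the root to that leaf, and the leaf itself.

Answer: 1.0.0.0.0 : 9

Working:
\z._ : b -> Bool
y : a
  unify b -> Bool ~ a -> c
  unify b ~ a
  unify Bool ~ c
_ _ : Bool
  unify Bool ~ Bool
v : e
\v._ : e -> e
\u._ : d -> e -> e
  unify d -> e -> e ~ Bool -> f
  unify d ~ Bool
  unify e -> e ~ f
_ _ : e -> e
w : g
\w._ : g -> g
  unify e -> e ~ g -> g
  unify e ~ g
  unify g ~ g
\y._ : a -> g -> g
  unify Int ~ Int
  unify Int ~ Int
  unify a -> g -> g ~ Int -> h
  unify a ~ Int
  unify g -> g ~ h
_ _ : g -> g
let x : forall. g -> g
  unify Int ~ Bool
  FAIL: mismatch Int ~ Bool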